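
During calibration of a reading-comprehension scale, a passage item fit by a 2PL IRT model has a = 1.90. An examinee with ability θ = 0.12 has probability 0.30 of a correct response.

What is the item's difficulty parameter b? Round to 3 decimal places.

P(θ) = 1 / (1 + exp(−a(θ − b)))
logit(0.30) = ln(0.30/0.70) = -0.8473
b = θ − logit/(a) = 0.12 − (-0.8473)/1.9000 = 0.5659

0.566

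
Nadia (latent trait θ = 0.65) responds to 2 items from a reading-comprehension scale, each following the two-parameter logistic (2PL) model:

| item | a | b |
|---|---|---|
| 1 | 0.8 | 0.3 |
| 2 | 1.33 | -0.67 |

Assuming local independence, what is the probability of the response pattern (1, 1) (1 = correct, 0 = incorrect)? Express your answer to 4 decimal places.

P(θ) = 1 / (1 + exp(−a(θ − b)))
P_1 = 1/(1+e^{-0.2800}) = 0.5695
P_2 = 1/(1+e^{-1.7556}) = 0.8527
L = P_1 × P_2 = 0.5695 × 0.8527 = 0.48563

0.4856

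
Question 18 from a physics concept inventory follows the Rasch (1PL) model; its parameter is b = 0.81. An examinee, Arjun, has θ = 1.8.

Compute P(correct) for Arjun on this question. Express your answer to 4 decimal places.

P(θ) = 1 / (1 + exp(−(θ − b)))
Exponent: (1.8 − 0.81) = 0.9900
1/(1 + e^{-0.9900}) = 0.7291
P = 0.7291

0.7291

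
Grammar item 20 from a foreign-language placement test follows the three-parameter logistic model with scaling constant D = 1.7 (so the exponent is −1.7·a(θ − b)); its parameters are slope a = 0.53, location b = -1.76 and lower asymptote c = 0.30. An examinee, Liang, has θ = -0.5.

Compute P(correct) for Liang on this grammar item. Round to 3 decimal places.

0.830

P(θ) = c + (1 − c) · 1 / (1 + exp(−D·a(θ − b)))
Exponent: 1.7 × 0.53 × (-0.5 − (-1.76)) = 1.1353
1/(1 + e^{-1.1353}) = 0.7568
P = 0.30 + 0.70 × 0.7568 = 0.8298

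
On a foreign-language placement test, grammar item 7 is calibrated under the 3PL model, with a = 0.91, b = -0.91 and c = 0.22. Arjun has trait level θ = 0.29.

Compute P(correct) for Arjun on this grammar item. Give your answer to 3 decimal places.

0.804

P(θ) = c + (1 − c) · 1 / (1 + exp(−a(θ − b)))
Exponent: 0.91 × (0.29 − (-0.91)) = 1.0920
1/(1 + e^{-1.0920}) = 0.7488
P = 0.22 + 0.78 × 0.7488 = 0.8040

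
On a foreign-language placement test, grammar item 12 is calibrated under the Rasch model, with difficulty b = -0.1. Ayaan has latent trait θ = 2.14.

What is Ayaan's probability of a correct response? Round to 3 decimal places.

P(θ) = 1 / (1 + exp(−(θ − b)))
Exponent: (2.14 − (-0.1)) = 2.2400
1/(1 + e^{-2.2400}) = 0.9038
P = 0.9038

0.904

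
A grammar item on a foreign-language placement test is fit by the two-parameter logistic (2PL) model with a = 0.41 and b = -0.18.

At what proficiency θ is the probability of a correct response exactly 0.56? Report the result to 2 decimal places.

P(θ) = 1 / (1 + exp(−a(θ − b)))
logit = ln(0.5600/0.4400) = 0.2412
θ = b + logit/(a) = -0.18 + 0.2412/0.4100 = 0.4082

0.41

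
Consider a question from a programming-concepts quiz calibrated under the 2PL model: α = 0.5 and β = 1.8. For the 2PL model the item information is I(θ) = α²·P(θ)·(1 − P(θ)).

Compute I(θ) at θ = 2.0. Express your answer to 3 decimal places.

P = 1/(1+e^{-0.1000}) = 0.5250
P(1−P) = 0.5250 × 0.4750 = 0.2494
I = α² × P(1−P) = 0.5² × 0.2494 = 0.06234

0.062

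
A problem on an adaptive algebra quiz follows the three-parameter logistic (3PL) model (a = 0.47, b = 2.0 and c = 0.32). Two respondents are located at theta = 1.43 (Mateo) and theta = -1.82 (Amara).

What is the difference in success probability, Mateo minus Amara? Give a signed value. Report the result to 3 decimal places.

P(theta) = c + (1 − c) · 1 / (1 + exp(−a(theta − b)))
P(Mateo) = 0.6147  [exponent -0.2679]
P(Amara) = 0.4168  [exponent -1.7954]
Difference = 0.6147 − 0.4168 = 0.1979

0.198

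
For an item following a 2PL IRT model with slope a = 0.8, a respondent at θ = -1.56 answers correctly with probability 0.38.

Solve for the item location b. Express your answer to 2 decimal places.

P(θ) = 1 / (1 + exp(−a(θ − b)))
logit(0.38) = ln(0.38/0.62) = -0.4895
b = θ − logit/(a) = -1.56 − (-0.4895)/0.8000 = -0.9481

-0.95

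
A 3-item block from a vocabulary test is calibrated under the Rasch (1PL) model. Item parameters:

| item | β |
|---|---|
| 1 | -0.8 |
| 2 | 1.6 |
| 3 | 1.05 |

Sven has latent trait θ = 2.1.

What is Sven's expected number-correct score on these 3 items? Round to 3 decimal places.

2.311

P(θ) = 1 / (1 + exp(−(θ − β)))
P_1 = 1/(1+e^{-2.9000}) = 0.9478
P_2 = 1/(1+e^{-0.5000}) = 0.6225
P_3 = 1/(1+e^{-1.0500}) = 0.7408
E[score] = 0.9478 + 0.6225 + 0.7408 = 2.3111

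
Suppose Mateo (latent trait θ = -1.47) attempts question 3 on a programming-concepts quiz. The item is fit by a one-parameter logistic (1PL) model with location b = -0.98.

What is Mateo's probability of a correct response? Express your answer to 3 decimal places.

P(θ) = 1 / (1 + exp(−(θ − b)))
Exponent: (-1.47 − (-0.98)) = -0.4900
1/(1 + e^{0.4900}) = 0.3799
P = 0.3799

0.380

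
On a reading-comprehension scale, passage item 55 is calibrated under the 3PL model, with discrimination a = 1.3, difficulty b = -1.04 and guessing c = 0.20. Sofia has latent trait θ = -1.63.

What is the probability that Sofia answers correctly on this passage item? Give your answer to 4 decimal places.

0.4537

P(θ) = c + (1 − c) · 1 / (1 + exp(−a(θ − b)))
Exponent: 1.3 × (-1.63 − (-1.04)) = -0.7670
1/(1 + e^{0.7670}) = 0.3171
P = 0.20 + 0.80 × 0.3171 = 0.4537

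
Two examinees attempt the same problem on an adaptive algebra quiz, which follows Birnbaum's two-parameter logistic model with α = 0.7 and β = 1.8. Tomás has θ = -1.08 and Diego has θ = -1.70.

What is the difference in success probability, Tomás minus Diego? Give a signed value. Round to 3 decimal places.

0.038

P(θ) = 1 / (1 + exp(−α(θ − β)))
P(Tomás) = 0.1175  [exponent -2.0160]
P(Diego) = 0.0794  [exponent -2.4500]
Difference = 0.1175 − 0.0794 = 0.0381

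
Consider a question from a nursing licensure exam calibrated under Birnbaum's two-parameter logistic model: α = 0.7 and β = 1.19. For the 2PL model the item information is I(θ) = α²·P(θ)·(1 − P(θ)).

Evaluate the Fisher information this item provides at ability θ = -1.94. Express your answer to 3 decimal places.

P = 1/(1+e^{2.1910}) = 0.1006
P(1−P) = 0.1006 × 0.8994 = 0.0904
I = α² × P(1−P) = 0.7² × 0.0904 = 0.04432

0.044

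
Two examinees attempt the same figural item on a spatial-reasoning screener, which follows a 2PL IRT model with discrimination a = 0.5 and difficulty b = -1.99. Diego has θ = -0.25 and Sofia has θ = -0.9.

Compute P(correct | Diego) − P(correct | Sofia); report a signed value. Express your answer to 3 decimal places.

0.072

P(θ) = 1 / (1 + exp(−a(θ − b)))
P(Diego) = 0.7047  [exponent 0.8700]
P(Sofia) = 0.6330  [exponent 0.5450]
Difference = 0.7047 − 0.6330 = 0.0718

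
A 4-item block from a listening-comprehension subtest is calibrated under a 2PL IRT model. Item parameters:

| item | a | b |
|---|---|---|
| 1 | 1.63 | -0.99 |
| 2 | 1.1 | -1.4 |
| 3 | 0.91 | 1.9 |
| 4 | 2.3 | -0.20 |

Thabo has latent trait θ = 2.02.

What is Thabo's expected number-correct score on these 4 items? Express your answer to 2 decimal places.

3.49

P(θ) = 1 / (1 + exp(−a(θ − b)))
P_1 = 1/(1+e^{-4.9063}) = 0.9927
P_2 = 1/(1+e^{-3.7620}) = 0.9773
P_3 = 1/(1+e^{-0.1092}) = 0.5273
P_4 = 1/(1+e^{-5.1060}) = 0.9940
E[score] = 0.9927 + 0.9773 + 0.5273 + 0.9940 = 3.4912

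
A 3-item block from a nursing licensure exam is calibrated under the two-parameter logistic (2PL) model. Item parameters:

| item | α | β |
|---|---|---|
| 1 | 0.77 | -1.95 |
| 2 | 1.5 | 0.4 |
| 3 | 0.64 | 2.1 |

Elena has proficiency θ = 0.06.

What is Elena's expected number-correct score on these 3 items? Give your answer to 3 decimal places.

P(θ) = 1 / (1 + exp(−α(θ − β)))
P_1 = 1/(1+e^{-1.5477}) = 0.8246
P_2 = 1/(1+e^{0.5100}) = 0.3752
P_3 = 1/(1+e^{1.3056}) = 0.2132
E[score] = 0.8246 + 0.3752 + 0.2132 = 1.4130

1.413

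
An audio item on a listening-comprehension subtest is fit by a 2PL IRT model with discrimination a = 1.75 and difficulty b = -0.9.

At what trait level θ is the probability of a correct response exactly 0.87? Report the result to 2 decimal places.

0.19

P(θ) = 1 / (1 + exp(−a(θ − b)))
logit = ln(0.8700/0.1300) = 1.9010
θ = b + logit/(a) = -0.9 + 1.9010/1.7500 = 0.1863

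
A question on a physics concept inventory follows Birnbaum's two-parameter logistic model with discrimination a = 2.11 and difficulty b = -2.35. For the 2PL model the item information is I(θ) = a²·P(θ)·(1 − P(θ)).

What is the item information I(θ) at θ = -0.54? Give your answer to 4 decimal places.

0.0936

P = 1/(1+e^{-3.8191}) = 0.9785
P(1−P) = 0.9785 × 0.0215 = 0.0210
I = a² × P(1−P) = 2.11² × 0.0210 = 0.09356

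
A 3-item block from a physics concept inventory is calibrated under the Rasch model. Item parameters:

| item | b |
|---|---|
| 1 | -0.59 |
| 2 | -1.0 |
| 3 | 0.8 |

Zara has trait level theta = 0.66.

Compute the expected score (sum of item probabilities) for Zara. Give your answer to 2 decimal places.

P(theta) = 1 / (1 + exp(−(theta − b)))
P_1 = 1/(1+e^{-1.2500}) = 0.7773
P_2 = 1/(1+e^{-1.6600}) = 0.8402
P_3 = 1/(1+e^{0.1400}) = 0.4651
E[score] = 0.7773 + 0.8402 + 0.4651 = 2.0826

2.08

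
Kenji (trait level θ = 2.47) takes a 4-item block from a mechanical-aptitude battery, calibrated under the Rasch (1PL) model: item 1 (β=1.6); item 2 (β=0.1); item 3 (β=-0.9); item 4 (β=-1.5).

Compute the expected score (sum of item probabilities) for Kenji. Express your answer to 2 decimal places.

3.57

P(θ) = 1 / (1 + exp(−(θ − β)))
P_1 = 1/(1+e^{-0.8700}) = 0.7047
P_2 = 1/(1+e^{-2.3700}) = 0.9145
P_3 = 1/(1+e^{-3.3700}) = 0.9668
P_4 = 1/(1+e^{-3.9700}) = 0.9815
E[score] = 0.7047 + 0.9145 + 0.9668 + 0.9815 = 3.5675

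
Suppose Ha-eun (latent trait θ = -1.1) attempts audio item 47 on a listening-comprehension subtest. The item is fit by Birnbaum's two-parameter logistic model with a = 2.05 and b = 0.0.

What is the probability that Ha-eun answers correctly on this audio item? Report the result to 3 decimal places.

P(θ) = 1 / (1 + exp(−a(θ − b)))
Exponent: 2.05 × (-1.1 − 0.0) = -2.2550
1/(1 + e^{2.2550}) = 0.0949

0.095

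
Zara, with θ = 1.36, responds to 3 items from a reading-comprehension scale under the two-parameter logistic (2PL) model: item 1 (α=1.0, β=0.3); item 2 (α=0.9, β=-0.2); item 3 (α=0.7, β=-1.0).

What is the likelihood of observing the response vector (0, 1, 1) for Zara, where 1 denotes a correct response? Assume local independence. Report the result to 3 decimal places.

0.173

P(θ) = 1 / (1 + exp(−α(θ − β)))
P_1 = 1/(1+e^{-1.0600}) = 0.7427
P_2 = 1/(1+e^{-1.4040}) = 0.8028
P_3 = 1/(1+e^{-1.6520}) = 0.8392
L = (1−P_1) × P_2 × P_3 = 0.2573 × 0.8028 × 0.8392 = 0.17335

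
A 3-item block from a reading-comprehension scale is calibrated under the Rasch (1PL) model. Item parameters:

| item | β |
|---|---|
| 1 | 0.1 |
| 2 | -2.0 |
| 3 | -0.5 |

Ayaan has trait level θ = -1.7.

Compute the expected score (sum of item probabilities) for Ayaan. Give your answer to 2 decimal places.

0.95

P(θ) = 1 / (1 + exp(−(θ − β)))
P_1 = 1/(1+e^{1.8000}) = 0.1419
P_2 = 1/(1+e^{-0.3000}) = 0.5744
P_3 = 1/(1+e^{1.2000}) = 0.2315
E[score] = 0.1419 + 0.5744 + 0.2315 = 0.9478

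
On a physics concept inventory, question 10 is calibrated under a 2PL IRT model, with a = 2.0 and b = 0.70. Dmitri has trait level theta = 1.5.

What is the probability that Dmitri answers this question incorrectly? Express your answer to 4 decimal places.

0.1680

P(theta) = 1 / (1 + exp(−a(theta − b)))
Exponent: 2.0 × (1.5 − 0.70) = 1.6000
1/(1 + e^{-1.6000}) = 0.8320
P(incorrect) = 1 − 0.8320 = 0.1680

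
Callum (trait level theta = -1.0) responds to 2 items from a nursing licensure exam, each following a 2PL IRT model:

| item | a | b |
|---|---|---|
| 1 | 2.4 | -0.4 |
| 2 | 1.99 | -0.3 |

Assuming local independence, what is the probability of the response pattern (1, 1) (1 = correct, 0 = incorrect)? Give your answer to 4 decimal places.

P(theta) = 1 / (1 + exp(−a(theta − b)))
P_1 = 1/(1+e^{1.4400}) = 0.1915
P_2 = 1/(1+e^{1.3930}) = 0.1989
L = P_1 × P_2 = 0.1915 × 0.1989 = 0.03810

0.0381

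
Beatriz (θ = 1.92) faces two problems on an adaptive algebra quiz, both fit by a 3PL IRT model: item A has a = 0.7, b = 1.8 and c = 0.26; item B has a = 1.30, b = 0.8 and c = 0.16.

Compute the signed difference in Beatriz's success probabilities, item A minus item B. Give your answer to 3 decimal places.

-0.196

P(θ) = c + (1 − c) · 1 / (1 + exp(−a(θ − b)))
P_A = 0.6455
P_B = 0.8412
P_A − P_B = -0.1956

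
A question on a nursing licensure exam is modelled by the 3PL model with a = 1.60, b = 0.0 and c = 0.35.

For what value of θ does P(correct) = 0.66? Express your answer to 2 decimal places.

-0.06

P(θ) = c + (1 − c) · 1 / (1 + exp(−a(θ − b)))
Remove guessing floor: (0.66 − 0.35)/(1 − 0.35) = 0.4769
logit = ln(0.4769/0.5231) = -0.0924
θ = b + logit/(a) = 0.0 + (-0.0924)/1.6000 = -0.0577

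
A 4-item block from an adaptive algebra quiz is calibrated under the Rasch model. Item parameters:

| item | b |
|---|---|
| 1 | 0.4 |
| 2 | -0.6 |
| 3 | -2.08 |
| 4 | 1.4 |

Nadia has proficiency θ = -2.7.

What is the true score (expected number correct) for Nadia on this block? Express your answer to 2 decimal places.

0.52

P(θ) = 1 / (1 + exp(−(θ − b)))
P_1 = 1/(1+e^{3.1000}) = 0.0431
P_2 = 1/(1+e^{2.1000}) = 0.1091
P_3 = 1/(1+e^{0.6200}) = 0.3498
P_4 = 1/(1+e^{4.1000}) = 0.0163
E[score] = 0.0431 + 0.1091 + 0.3498 + 0.0163 = 0.5183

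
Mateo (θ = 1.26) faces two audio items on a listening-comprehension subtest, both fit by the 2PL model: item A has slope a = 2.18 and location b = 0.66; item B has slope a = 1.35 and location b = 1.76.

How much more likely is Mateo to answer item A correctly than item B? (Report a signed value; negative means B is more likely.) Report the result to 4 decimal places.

P(θ) = 1 / (1 + exp(−a(θ − b)))
P_A = 0.7872
P_B = 0.3374
P_A − P_B = 0.4498

0.4498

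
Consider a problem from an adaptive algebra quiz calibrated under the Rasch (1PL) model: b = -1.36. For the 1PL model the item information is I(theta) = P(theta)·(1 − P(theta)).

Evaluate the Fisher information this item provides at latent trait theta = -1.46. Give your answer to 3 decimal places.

0.249

P = 1/(1+e^{0.1000}) = 0.4750
P(1−P) = 0.4750 × 0.5250 = 0.2494
I = P(1−P) = 0.24938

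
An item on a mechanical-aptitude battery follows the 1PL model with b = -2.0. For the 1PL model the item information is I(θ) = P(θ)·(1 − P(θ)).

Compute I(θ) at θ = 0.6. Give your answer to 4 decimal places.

P = 1/(1+e^{-2.6000}) = 0.9309
P(1−P) = 0.9309 × 0.0691 = 0.0644
I = P(1−P) = 0.06436

0.0644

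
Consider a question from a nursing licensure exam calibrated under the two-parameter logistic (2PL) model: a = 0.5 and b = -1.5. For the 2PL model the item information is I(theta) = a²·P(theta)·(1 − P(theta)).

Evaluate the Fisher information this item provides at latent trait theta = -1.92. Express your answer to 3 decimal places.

0.062

P = 1/(1+e^{0.2100}) = 0.4477
P(1−P) = 0.4477 × 0.5523 = 0.2473
I = a² × P(1−P) = 0.5² × 0.2473 = 0.06182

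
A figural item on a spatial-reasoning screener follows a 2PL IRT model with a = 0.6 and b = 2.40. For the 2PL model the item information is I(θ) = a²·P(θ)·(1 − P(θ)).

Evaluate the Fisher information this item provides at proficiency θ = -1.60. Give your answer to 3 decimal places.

P = 1/(1+e^{2.4000}) = 0.0832
P(1−P) = 0.0832 × 0.9168 = 0.0763
I = a² × P(1−P) = 0.6² × 0.0763 = 0.02745

0.027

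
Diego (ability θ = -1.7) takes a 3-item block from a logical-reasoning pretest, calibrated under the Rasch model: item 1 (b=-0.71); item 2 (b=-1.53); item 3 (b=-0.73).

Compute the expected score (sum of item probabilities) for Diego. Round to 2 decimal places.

1.00

P(θ) = 1 / (1 + exp(−(θ − b)))
P_1 = 1/(1+e^{0.9900}) = 0.2709
P_2 = 1/(1+e^{0.1700}) = 0.4576
P_3 = 1/(1+e^{0.9700}) = 0.2749
E[score] = 0.2709 + 0.4576 + 0.2749 = 1.0034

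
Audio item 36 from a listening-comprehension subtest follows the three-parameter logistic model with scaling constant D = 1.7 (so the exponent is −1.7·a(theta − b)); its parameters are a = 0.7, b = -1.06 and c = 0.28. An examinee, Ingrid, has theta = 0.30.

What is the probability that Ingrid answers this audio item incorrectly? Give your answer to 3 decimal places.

0.119

P(theta) = c + (1 − c) · 1 / (1 + exp(−D·a(theta − b)))
Exponent: 1.7 × 0.7 × (0.30 − (-1.06)) = 1.6184
1/(1 + e^{-1.6184}) = 0.8346
P = 0.28 + 0.72 × 0.8346 = 0.8809
P(incorrect) = 1 − 0.8809 = 0.1191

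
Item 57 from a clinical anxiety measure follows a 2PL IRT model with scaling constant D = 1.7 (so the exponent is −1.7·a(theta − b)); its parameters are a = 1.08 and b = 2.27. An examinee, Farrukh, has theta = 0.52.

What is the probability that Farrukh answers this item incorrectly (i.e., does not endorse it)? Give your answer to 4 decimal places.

P(theta) = 1 / (1 + exp(−D·a(theta − b)))
Exponent: 1.7 × 1.08 × (0.52 − 2.27) = -3.2130
1/(1 + e^{3.2130}) = 0.0387
P = 0.0387
P(incorrect) = 1 − 0.0387 = 0.9613

0.9613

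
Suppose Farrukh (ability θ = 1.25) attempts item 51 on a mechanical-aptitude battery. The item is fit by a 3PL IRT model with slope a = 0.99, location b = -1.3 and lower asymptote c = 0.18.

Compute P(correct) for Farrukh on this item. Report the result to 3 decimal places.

0.939

P(θ) = c + (1 − c) · 1 / (1 + exp(−a(θ − b)))
Exponent: 0.99 × (1.25 − (-1.3)) = 2.5245
1/(1 + e^{-2.5245}) = 0.9258
P = 0.18 + 0.82 × 0.9258 = 0.9392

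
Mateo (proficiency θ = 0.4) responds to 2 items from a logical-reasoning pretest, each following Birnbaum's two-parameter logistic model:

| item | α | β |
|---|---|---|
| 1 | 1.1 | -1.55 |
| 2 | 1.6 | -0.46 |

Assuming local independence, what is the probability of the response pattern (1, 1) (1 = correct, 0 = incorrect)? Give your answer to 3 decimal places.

0.715

P(θ) = 1 / (1 + exp(−α(θ − β)))
P_1 = 1/(1+e^{-2.1450}) = 0.8952
P_2 = 1/(1+e^{-1.3760}) = 0.7983
L = P_1 × P_2 = 0.8952 × 0.7983 = 0.71468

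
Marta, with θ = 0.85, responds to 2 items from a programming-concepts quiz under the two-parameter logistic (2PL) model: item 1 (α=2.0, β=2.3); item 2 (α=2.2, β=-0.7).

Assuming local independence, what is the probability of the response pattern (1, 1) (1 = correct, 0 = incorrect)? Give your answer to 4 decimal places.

0.0505

P(θ) = 1 / (1 + exp(−α(θ − β)))
P_1 = 1/(1+e^{2.9000}) = 0.0522
P_2 = 1/(1+e^{-3.4100}) = 0.9680
L = P_1 × P_2 = 0.0522 × 0.9680 = 0.05049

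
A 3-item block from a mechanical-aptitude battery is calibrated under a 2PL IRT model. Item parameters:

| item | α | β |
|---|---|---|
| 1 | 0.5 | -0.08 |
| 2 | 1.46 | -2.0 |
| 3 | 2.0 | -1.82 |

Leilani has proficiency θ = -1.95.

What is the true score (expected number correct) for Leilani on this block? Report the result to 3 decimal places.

P(θ) = 1 / (1 + exp(−α(θ − β)))
P_1 = 1/(1+e^{0.9350}) = 0.2819
P_2 = 1/(1+e^{-0.0730}) = 0.5182
P_3 = 1/(1+e^{0.2600}) = 0.4354
E[score] = 0.2819 + 0.5182 + 0.4354 = 1.2355

1.236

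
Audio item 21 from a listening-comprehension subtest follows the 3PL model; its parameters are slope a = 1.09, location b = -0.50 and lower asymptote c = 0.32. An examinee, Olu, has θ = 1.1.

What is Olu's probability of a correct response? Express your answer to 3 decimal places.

0.899

P(θ) = c + (1 − c) · 1 / (1 + exp(−a(θ − b)))
Exponent: 1.09 × (1.1 − (-0.50)) = 1.7440
1/(1 + e^{-1.7440}) = 0.8512
P = 0.32 + 0.68 × 0.8512 = 0.8988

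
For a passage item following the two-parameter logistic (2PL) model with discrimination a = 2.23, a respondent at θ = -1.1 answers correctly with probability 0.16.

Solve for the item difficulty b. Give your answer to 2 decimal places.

P(θ) = 1 / (1 + exp(−a(θ − b)))
logit(0.16) = ln(0.16/0.84) = -1.6582
b = θ − logit/(a) = -1.1 − (-1.6582)/2.2300 = -0.3564

-0.36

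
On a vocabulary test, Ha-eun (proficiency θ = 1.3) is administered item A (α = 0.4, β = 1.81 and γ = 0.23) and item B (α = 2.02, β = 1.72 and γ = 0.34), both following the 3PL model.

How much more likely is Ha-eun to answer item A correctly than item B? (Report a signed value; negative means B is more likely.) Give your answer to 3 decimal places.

0.038

P(θ) = γ + (1 − γ) · 1 / (1 + exp(−α(θ − β)))
P_A = 0.5759
P_B = 0.5378
P_A − P_B = 0.0380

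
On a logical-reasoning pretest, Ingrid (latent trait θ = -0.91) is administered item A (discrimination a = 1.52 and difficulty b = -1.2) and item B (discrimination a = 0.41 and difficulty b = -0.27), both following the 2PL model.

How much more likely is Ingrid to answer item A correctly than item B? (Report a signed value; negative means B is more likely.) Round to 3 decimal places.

P(θ) = 1 / (1 + exp(−a(θ − b)))
P_A = 0.6084
P_B = 0.4348
P_A − P_B = 0.1737

0.174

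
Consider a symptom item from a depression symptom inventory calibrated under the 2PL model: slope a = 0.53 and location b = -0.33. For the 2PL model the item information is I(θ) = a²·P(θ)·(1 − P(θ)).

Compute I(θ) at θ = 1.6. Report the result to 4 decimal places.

0.0546

P = 1/(1+e^{-1.0229}) = 0.7355
P(1−P) = 0.7355 × 0.2645 = 0.1945
I = a² × P(1−P) = 0.53² × 0.1945 = 0.05464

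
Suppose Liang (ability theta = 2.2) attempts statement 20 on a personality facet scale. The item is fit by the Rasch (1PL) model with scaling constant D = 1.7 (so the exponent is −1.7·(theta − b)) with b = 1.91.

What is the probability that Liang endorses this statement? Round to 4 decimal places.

0.6208

P(theta) = 1 / (1 + exp(−D·(theta − b)))
Exponent: 1.7 × (2.2 − 1.91) = 0.4930
1/(1 + e^{-0.4930}) = 0.6208
P = 0.6208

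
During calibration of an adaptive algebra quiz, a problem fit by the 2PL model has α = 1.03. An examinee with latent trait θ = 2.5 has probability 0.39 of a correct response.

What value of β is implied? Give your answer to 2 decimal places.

P(θ) = 1 / (1 + exp(−α(θ − β)))
logit(0.39) = ln(0.39/0.61) = -0.4473
β = θ − logit/(α) = 2.5 − (-0.4473)/1.0300 = 2.9343

2.93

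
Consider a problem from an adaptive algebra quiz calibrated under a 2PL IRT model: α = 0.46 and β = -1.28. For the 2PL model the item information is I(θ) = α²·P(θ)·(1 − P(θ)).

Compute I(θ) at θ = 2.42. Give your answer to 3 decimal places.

0.028

P = 1/(1+e^{-1.7020}) = 0.8458
P(1−P) = 0.8458 × 0.1542 = 0.1304
I = α² × P(1−P) = 0.46² × 0.1304 = 0.02760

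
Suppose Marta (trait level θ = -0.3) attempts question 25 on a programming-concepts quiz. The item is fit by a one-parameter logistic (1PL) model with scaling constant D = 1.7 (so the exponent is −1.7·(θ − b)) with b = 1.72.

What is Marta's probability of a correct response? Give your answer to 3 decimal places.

P(θ) = 1 / (1 + exp(−D·(θ − b)))
Exponent: 1.7 × (-0.3 − 1.72) = -3.4340
1/(1 + e^{3.4340}) = 0.0312
P = 0.0312

0.031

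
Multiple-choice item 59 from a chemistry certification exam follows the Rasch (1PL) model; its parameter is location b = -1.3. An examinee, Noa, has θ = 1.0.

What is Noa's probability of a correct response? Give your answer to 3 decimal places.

P(θ) = 1 / (1 + exp(−(θ − b)))
Exponent: (1.0 − (-1.3)) = 2.3000
1/(1 + e^{-2.3000}) = 0.9089
P = 0.9089

0.909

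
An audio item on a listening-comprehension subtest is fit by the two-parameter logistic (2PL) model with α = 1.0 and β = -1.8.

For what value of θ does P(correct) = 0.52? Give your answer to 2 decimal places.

-1.72

P(θ) = 1 / (1 + exp(−α(θ − β)))
logit = ln(0.5200/0.4800) = 0.0800
θ = β + logit/(α) = -1.8 + 0.0800/1.0000 = -1.7200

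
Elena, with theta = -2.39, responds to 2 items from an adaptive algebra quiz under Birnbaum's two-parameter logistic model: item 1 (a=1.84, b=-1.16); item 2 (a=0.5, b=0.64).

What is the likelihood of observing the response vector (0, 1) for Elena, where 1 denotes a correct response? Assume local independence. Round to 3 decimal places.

0.163

P(theta) = 1 / (1 + exp(−a(theta − b)))
P_1 = 1/(1+e^{2.2632}) = 0.0942
P_2 = 1/(1+e^{1.5150}) = 0.1802
L = (1−P_1) × P_2 = 0.9058 × 0.1802 = 0.16322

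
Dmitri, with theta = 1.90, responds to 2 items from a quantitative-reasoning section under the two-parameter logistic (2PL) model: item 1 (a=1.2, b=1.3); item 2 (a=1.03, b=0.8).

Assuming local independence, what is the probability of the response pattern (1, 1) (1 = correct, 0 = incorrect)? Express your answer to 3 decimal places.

P(theta) = 1 / (1 + exp(−a(theta − b)))
P_1 = 1/(1+e^{-0.7200}) = 0.6726
P_2 = 1/(1+e^{-1.1330}) = 0.7564
L = P_1 × P_2 = 0.6726 × 0.7564 = 0.50875

0.509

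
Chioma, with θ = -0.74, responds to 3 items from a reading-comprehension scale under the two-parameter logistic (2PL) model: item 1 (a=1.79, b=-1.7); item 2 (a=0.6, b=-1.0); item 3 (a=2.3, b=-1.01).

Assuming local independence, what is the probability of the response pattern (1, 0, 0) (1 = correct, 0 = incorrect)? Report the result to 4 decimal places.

P(θ) = 1 / (1 + exp(−a(θ − b)))
P_1 = 1/(1+e^{-1.7184}) = 0.8479
P_2 = 1/(1+e^{-0.1560}) = 0.5389
P_3 = 1/(1+e^{-0.6210}) = 0.6504
L = P_1 × (1−P_2) × (1−P_3) = 0.8479 × 0.4611 × 0.3496 = 0.13666

0.1367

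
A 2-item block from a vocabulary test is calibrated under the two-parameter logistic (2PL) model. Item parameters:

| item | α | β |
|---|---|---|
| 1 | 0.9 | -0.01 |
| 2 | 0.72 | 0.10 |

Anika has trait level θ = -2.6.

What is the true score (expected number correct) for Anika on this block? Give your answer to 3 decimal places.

0.214

P(θ) = 1 / (1 + exp(−α(θ − β)))
P_1 = 1/(1+e^{2.3310}) = 0.0886
P_2 = 1/(1+e^{1.9440}) = 0.1252
E[score] = 0.0886 + 0.1252 = 0.2138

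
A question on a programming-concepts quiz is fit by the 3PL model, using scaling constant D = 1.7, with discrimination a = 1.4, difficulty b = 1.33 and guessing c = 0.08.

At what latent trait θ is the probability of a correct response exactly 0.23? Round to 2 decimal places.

P(θ) = c + (1 − c) · 1 / (1 + exp(−D·a(θ − b)))
Remove guessing floor: (0.23 − 0.08)/(1 − 0.08) = 0.1630
logit = ln(0.1630/0.8370) = -1.6358
θ = b + logit/(1.7·a) = 1.33 + (-1.6358)/2.3800 = 0.6427

0.64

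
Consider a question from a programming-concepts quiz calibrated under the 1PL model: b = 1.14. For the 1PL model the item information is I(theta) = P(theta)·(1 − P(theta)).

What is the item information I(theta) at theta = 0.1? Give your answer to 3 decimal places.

P = 1/(1+e^{1.0400}) = 0.2611
P(1−P) = 0.2611 × 0.7389 = 0.1930
I = P(1−P) = 0.19295

0.193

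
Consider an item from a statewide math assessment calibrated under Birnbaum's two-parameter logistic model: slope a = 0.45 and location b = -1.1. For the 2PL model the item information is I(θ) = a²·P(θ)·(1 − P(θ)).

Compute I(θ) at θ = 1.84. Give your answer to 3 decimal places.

0.034

P = 1/(1+e^{-1.3230}) = 0.7897
P(1−P) = 0.7897 × 0.2103 = 0.1661
I = a² × P(1−P) = 0.45² × 0.1661 = 0.03363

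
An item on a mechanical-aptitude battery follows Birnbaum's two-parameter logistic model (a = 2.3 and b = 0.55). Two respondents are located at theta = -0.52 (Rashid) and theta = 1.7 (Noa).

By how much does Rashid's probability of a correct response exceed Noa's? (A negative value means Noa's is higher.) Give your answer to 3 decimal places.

-0.855

P(theta) = 1 / (1 + exp(−a(theta − b)))
P(Rashid) = 0.0786  [exponent -2.4610]
P(Noa) = 0.9337  [exponent 2.6450]
Difference = 0.0786 − 0.9337 = -0.8551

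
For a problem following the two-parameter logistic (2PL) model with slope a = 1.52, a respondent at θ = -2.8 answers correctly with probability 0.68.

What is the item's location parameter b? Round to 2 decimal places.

-3.30

P(θ) = 1 / (1 + exp(−a(θ − b)))
logit(0.68) = ln(0.68/0.32) = 0.7538
b = θ − logit/(a) = -2.8 − 0.7538/1.5200 = -3.2959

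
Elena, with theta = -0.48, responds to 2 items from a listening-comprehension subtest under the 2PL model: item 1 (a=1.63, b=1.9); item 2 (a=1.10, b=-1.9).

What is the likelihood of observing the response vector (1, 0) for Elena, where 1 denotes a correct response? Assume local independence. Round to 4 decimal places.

0.0035

P(theta) = 1 / (1 + exp(−a(theta − b)))
P_1 = 1/(1+e^{3.8794}) = 0.0202
P_2 = 1/(1+e^{-1.5620}) = 0.8266
L = P_1 × (1−P_2) = 0.0202 × 0.1734 = 0.00351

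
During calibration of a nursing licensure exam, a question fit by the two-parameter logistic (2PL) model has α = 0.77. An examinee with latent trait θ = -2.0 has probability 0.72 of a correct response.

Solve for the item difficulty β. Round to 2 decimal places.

P(θ) = 1 / (1 + exp(−α(θ − β)))
logit(0.72) = ln(0.72/0.28) = 0.9445
β = θ − logit/(α) = -2.0 − 0.9445/0.7700 = -3.2266

-3.23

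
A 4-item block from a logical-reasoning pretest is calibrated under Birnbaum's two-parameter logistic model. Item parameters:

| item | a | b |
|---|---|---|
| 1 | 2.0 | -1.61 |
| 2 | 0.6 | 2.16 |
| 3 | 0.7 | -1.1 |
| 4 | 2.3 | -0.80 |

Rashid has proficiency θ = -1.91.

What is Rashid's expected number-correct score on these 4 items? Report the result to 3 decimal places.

P(θ) = 1 / (1 + exp(−a(θ − b)))
P_1 = 1/(1+e^{0.6000}) = 0.3543
P_2 = 1/(1+e^{2.4420}) = 0.0800
P_3 = 1/(1+e^{0.5670}) = 0.3619
P_4 = 1/(1+e^{2.5530}) = 0.0722
E[score] = 0.3543 + 0.0800 + 0.3619 + 0.0722 = 0.8685

0.869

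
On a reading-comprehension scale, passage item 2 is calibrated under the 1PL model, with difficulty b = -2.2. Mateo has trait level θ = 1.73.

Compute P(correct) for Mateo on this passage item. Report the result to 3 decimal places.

0.981

P(θ) = 1 / (1 + exp(−(θ − b)))
Exponent: (1.73 − (-2.2)) = 3.9300
1/(1 + e^{-3.9300}) = 0.9807
P = 0.9807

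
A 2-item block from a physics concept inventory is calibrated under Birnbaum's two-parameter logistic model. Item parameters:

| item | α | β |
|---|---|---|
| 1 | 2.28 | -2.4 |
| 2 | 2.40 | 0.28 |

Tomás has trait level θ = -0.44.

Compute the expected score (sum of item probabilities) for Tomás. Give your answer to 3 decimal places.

1.140

P(θ) = 1 / (1 + exp(−α(θ − β)))
P_1 = 1/(1+e^{-4.4688}) = 0.9887
P_2 = 1/(1+e^{1.7280}) = 0.1508
E[score] = 0.9887 + 0.1508 = 1.1395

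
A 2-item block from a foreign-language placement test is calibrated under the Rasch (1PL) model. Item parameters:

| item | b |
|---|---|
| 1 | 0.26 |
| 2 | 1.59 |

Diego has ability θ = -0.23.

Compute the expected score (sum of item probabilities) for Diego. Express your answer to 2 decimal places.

P(θ) = 1 / (1 + exp(−(θ − b)))
P_1 = 1/(1+e^{0.4900}) = 0.3799
P_2 = 1/(1+e^{1.8200}) = 0.1394
E[score] = 0.3799 + 0.1394 = 0.5193

0.52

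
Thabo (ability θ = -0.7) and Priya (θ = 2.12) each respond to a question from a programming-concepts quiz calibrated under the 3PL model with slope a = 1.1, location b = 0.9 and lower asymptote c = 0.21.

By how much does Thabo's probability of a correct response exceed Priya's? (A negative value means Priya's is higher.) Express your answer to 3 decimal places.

-0.510

P(θ) = c + (1 − c) · 1 / (1 + exp(−a(θ − b)))
P(Thabo) = 0.3260  [exponent -1.7600]
P(Priya) = 0.8363  [exponent 1.3420]
Difference = 0.3260 − 0.8363 = -0.5104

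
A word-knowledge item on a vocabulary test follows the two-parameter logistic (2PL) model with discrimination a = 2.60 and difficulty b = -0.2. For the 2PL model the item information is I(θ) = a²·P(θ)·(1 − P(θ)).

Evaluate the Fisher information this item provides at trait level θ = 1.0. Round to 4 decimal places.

P = 1/(1+e^{-3.1200}) = 0.9577
P(1−P) = 0.9577 × 0.0423 = 0.0405
I = a² × P(1−P) = 2.60² × 0.0405 = 0.27379

0.2738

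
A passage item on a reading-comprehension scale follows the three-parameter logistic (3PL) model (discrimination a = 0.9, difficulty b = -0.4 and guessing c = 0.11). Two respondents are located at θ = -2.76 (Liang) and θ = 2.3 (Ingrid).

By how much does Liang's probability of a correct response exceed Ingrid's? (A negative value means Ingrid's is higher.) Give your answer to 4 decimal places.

P(θ) = c + (1 − c) · 1 / (1 + exp(−a(θ − b)))
P(Liang) = 0.2050  [exponent -2.1240]
P(Ingrid) = 0.9280  [exponent 2.4300]
Difference = 0.2050 − 0.9280 = -0.7229

-0.7229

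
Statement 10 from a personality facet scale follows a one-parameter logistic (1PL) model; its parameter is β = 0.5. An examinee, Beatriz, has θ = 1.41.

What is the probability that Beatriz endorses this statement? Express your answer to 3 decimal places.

0.713

P(θ) = 1 / (1 + exp(−(θ − β)))
Exponent: (1.41 − 0.5) = 0.9100
1/(1 + e^{-0.9100}) = 0.7130
P = 0.7130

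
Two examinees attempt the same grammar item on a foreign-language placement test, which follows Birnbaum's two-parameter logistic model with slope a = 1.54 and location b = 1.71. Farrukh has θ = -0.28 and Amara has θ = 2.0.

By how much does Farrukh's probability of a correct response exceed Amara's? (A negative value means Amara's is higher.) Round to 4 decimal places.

P(θ) = 1 / (1 + exp(−a(θ − b)))
P(Farrukh) = 0.0446  [exponent -3.0646]
P(Amara) = 0.6098  [exponent 0.4466]
Difference = 0.0446 − 0.6098 = -0.5652

-0.5652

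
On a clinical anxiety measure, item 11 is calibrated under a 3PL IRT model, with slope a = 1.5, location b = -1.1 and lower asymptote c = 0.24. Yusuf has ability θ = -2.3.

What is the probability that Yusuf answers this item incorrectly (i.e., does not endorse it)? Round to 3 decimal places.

P(θ) = c + (1 − c) · 1 / (1 + exp(−a(θ − b)))
Exponent: 1.5 × (-2.3 − (-1.1)) = -1.8000
1/(1 + e^{1.8000}) = 0.1419
P = 0.24 + 0.76 × 0.1419 = 0.3478
P(incorrect) = 1 − 0.3478 = 0.6522

0.652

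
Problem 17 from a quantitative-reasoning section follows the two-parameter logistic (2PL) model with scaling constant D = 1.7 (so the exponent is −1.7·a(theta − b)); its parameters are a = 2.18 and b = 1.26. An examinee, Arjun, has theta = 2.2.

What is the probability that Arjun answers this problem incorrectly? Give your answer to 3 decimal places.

P(theta) = 1 / (1 + exp(−D·a(theta − b)))
Exponent: 1.7 × 2.18 × (2.2 − 1.26) = 3.4836
1/(1 + e^{-3.4836}) = 0.9702
P = 0.9702
P(incorrect) = 1 − 0.9702 = 0.0298

0.030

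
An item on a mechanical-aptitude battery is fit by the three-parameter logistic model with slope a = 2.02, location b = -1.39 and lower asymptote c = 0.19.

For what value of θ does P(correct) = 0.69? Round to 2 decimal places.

P(θ) = c + (1 − c) · 1 / (1 + exp(−a(θ − b)))
Remove guessing floor: (0.69 − 0.19)/(1 − 0.19) = 0.6173
logit = ln(0.6173/0.3827) = 0.4780
θ = b + logit/(a) = -1.39 + 0.4780/2.0200 = -1.1533

-1.15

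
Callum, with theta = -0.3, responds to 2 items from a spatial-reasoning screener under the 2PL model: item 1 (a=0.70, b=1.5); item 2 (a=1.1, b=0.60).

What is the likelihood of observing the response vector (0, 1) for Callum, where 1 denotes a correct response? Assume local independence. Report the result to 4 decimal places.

0.2110

P(theta) = 1 / (1 + exp(−a(theta − b)))
P_1 = 1/(1+e^{1.2600}) = 0.2210
P_2 = 1/(1+e^{0.9900}) = 0.2709
L = (1−P_1) × P_2 = 0.7790 × 0.2709 = 0.21105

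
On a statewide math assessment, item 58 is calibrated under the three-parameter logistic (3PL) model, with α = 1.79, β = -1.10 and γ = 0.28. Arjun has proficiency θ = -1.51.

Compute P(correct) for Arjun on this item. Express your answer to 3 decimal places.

P(θ) = γ + (1 − γ) · 1 / (1 + exp(−α(θ − β)))
Exponent: 1.79 × (-1.51 − (-1.10)) = -0.7339
1/(1 + e^{0.7339}) = 0.3243
P = 0.28 + 0.72 × 0.3243 = 0.5135

0.514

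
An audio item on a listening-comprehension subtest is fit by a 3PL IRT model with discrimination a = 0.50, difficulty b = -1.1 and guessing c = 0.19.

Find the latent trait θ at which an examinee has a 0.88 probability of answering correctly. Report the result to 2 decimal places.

P(θ) = c + (1 − c) · 1 / (1 + exp(−a(θ − b)))
Remove guessing floor: (0.88 − 0.19)/(1 − 0.19) = 0.8519
logit = ln(0.8519/0.1481) = 1.7492
θ = b + logit/(a) = -1.1 + 1.7492/0.5000 = 2.3984

2.40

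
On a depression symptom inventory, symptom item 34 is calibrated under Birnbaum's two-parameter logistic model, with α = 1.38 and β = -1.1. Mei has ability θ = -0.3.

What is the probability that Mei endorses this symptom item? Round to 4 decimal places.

0.7510

P(θ) = 1 / (1 + exp(−α(θ − β)))
Exponent: 1.38 × (-0.3 − (-1.1)) = 1.1040
1/(1 + e^{-1.1040}) = 0.7510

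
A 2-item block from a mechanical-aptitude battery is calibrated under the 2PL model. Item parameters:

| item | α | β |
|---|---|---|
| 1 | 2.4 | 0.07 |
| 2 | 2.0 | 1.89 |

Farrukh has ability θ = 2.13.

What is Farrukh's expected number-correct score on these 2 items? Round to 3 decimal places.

1.611

P(θ) = 1 / (1 + exp(−α(θ − β)))
P_1 = 1/(1+e^{-4.9440}) = 0.9929
P_2 = 1/(1+e^{-0.4800}) = 0.6177
E[score] = 0.9929 + 0.6177 = 1.6107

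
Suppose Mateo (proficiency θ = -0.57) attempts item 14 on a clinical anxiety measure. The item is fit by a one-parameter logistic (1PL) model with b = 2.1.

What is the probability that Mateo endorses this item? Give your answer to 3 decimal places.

0.065

P(θ) = 1 / (1 + exp(−(θ − b)))
Exponent: (-0.57 − 2.1) = -2.6700
1/(1 + e^{2.6700}) = 0.0648
P = 0.0648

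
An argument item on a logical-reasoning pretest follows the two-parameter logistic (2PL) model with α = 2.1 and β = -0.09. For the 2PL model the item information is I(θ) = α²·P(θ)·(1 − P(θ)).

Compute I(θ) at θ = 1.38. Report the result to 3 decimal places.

P = 1/(1+e^{-3.0870}) = 0.9564
P(1−P) = 0.9564 × 0.0436 = 0.0417
I = α² × P(1−P) = 2.1² × 0.0417 = 0.18408

0.184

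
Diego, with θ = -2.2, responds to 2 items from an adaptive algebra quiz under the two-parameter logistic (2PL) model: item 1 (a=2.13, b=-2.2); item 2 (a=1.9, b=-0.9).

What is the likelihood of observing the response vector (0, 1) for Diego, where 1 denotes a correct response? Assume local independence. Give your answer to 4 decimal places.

P(θ) = 1 / (1 + exp(−a(θ − b)))
P_1 = 1/(1+e^{0.0000}) = 0.5000
P_2 = 1/(1+e^{2.4700}) = 0.0780
L = (1−P_1) × P_2 = 0.5000 × 0.0780 = 0.03899

0.0390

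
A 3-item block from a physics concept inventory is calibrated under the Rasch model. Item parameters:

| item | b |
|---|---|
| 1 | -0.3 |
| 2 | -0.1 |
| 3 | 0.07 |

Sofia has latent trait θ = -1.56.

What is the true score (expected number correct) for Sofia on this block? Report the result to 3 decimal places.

P(θ) = 1 / (1 + exp(−(θ − b)))
P_1 = 1/(1+e^{1.2600}) = 0.2210
P_2 = 1/(1+e^{1.4600}) = 0.1885
P_3 = 1/(1+e^{1.6300}) = 0.1638
E[score] = 0.2210 + 0.1885 + 0.1638 = 0.5733

0.573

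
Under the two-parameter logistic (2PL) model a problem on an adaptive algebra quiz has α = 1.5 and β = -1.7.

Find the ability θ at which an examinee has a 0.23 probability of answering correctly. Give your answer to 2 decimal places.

-2.51

P(θ) = 1 / (1 + exp(−α(θ − β)))
logit = ln(0.2300/0.7700) = -1.2083
θ = β + logit/(α) = -1.7 + (-1.2083)/1.5000 = -2.5055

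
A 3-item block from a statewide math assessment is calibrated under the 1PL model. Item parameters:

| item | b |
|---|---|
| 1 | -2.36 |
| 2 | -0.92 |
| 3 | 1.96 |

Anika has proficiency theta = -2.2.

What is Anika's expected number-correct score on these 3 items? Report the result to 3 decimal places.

0.773

P(theta) = 1 / (1 + exp(−(theta − b)))
P_1 = 1/(1+e^{-0.1600}) = 0.5399
P_2 = 1/(1+e^{1.2800}) = 0.2176
P_3 = 1/(1+e^{4.1600}) = 0.0154
E[score] = 0.5399 + 0.2176 + 0.0154 = 0.7728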